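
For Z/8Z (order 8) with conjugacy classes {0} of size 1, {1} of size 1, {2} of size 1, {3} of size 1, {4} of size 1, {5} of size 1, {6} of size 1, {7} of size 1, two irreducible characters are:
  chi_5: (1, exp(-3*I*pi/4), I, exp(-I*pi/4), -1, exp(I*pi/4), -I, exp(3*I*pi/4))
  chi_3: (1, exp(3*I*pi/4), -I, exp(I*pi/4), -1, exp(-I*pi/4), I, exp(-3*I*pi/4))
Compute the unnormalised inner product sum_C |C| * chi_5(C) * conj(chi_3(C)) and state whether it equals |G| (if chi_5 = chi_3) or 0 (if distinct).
Sum = 0; so <chi_5, chi_3> = 0 (distinct irreducibles are orthogonal).

Justification: Compute term by term over conjugacy classes (|C| * chi_5(C) * conj(chi_3(C))):
  1*(1)*conj(1) + 1*(exp(-3*I*pi/4))*conj(exp(3*I*pi/4)) + 1*(I)*conj(-I) + 1*(exp(-I*pi/4))*conj(exp(I*pi/4)) + 1*(-1)*conj(-1) + 1*(exp(I*pi/4))*conj(exp(-I*pi/4)) + 1*(-I)*conj(I) + 1*(exp(3*I*pi/4))*conj(exp(-3*I*pi/4))
  = (1) + (I) + (-1) + (-I) + (1) + (I) + (-1) + (-I)
  = 0.
(Exp terms are combined using exp(i*s)*conj(exp(i*t)) = exp(i*(s-t)), and sums of them are collapsed using the identity that for every m > 1 the m distinct m-th roots of unity sum to 0, e.g. 1 + exp(2*I*pi/3) + exp(-2*I*pi/3) = 0.)
Dividing by |G| = 8 gives 0/8 = 0, matching the row-orthogonality relation <chi_5, chi_3> = [chi_5 = chi_3].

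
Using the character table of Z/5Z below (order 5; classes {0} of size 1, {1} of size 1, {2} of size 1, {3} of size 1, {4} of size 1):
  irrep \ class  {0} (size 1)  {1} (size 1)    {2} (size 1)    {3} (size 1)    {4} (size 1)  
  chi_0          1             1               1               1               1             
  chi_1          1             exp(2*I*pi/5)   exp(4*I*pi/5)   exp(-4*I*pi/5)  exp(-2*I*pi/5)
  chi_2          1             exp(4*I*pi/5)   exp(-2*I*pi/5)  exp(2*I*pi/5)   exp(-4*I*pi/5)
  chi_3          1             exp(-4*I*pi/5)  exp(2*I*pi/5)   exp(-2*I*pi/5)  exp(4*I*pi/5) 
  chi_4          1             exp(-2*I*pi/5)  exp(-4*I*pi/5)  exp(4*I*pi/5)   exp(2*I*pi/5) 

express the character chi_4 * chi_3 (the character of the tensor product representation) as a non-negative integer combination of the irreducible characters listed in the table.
chi_4 tensor chi_3 = chi_2 (all other irreducibles have multiplicity 0).

Derivation: The character of a tensor product is the pointwise product (chi_4 * chi_3)(C) = chi_4(C) * chi_3(C):
  {0}: (1)*(1), {1}: (exp(-2*I*pi/5))*(exp(-4*I*pi/5)), {2}: (exp(-4*I*pi/5))*(exp(2*I*pi/5)), {3}: (exp(4*I*pi/5))*(exp(-2*I*pi/5)), {4}: (exp(2*I*pi/5))*(exp(4*I*pi/5))
so (chi_4 * chi_3) takes values
  {0} -> 1, {1} -> exp(4*I*pi/5), {2} -> exp(-2*I*pi/5), {3} -> exp(2*I*pi/5), {4} -> exp(-4*I*pi/5).
Now take the inner product of this character with each irreducible chi from the table, <chi_4*chi_3, chi> = (1/5) sum_C |C| (chi_4*chi_3)(C) conj(chi(C)):
  <chi_4*chi_3, chi_0> = (1/5)[1*(1)*conj(1) + 1*(exp(4*I*pi/5))*conj(1) + 1*(exp(-2*I*pi/5))*conj(1) + 1*(exp(2*I*pi/5))*conj(1) + 1*(exp(-4*I*pi/5))*conj(1)]
      = (1/5)[(1) + (exp(4*I*pi/5)) + (exp(-2*I*pi/5)) + (exp(2*I*pi/5)) + (exp(-4*I*pi/5))] = 0/5 = 0
  <chi_4*chi_3, chi_1> = (1/5)[1*(1)*conj(1) + 1*(exp(4*I*pi/5))*conj(exp(2*I*pi/5)) + 1*(exp(-2*I*pi/5))*conj(exp(4*I*pi/5)) + 1*(exp(2*I*pi/5))*conj(exp(-4*I*pi/5)) + 1*(exp(-4*I*pi/5))*conj(exp(-2*I*pi/5))]
      = (1/5)[(1) + (exp(2*I*pi/5)) + (exp(4*I*pi/5)) + (exp(-4*I*pi/5)) + (exp(-2*I*pi/5))] = 0/5 = 0
  <chi_4*chi_3, chi_2> = (1/5)[1*(1)*conj(1) + 1*(exp(4*I*pi/5))*conj(exp(4*I*pi/5)) + 1*(exp(-2*I*pi/5))*conj(exp(-2*I*pi/5)) + 1*(exp(2*I*pi/5))*conj(exp(2*I*pi/5)) + 1*(exp(-4*I*pi/5))*conj(exp(-4*I*pi/5))]
      = (1/5)[(1) + (1) + (1) + (1) + (1)] = 5/5 = 1
  <chi_4*chi_3, chi_3> = (1/5)[1*(1)*conj(1) + 1*(exp(4*I*pi/5))*conj(exp(-4*I*pi/5)) + 1*(exp(-2*I*pi/5))*conj(exp(2*I*pi/5)) + 1*(exp(2*I*pi/5))*conj(exp(-2*I*pi/5)) + 1*(exp(-4*I*pi/5))*conj(exp(4*I*pi/5))]
      = (1/5)[(1) + (exp(-2*I*pi/5)) + (exp(-4*I*pi/5)) + (exp(4*I*pi/5)) + (exp(2*I*pi/5))] = 0/5 = 0
  <chi_4*chi_3, chi_4> = (1/5)[1*(1)*conj(1) + 1*(exp(4*I*pi/5))*conj(exp(-2*I*pi/5)) + 1*(exp(-2*I*pi/5))*conj(exp(-4*I*pi/5)) + 1*(exp(2*I*pi/5))*conj(exp(4*I*pi/5)) + 1*(exp(-4*I*pi/5))*conj(exp(2*I*pi/5))]
      = (1/5)[(1) + (exp(-4*I*pi/5)) + (exp(2*I*pi/5)) + (exp(-2*I*pi/5)) + (exp(4*I*pi/5))] = 0/5 = 0
(Exp terms are combined using exp(i*s)*conj(exp(i*t)) = exp(i*(s-t)), and sums of them are collapsed using the identity that for every m > 1 the m distinct m-th roots of unity sum to 0, e.g. 1 + exp(2*I*pi/3) + exp(-2*I*pi/3) = 0.)
Hence the multiplicities are chi_2: 1. Dimension check: dim(chi_4)*dim(chi_3) = 1*1 = 1 and sum (mult * dim) = 1*1 = 1.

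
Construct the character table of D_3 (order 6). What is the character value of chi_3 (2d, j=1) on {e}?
Conjugacy classes: {e} of size 1, {r^1, r^2} of size 2, {s, sr, ..., sr^2} of size 3.
Character table:
  irrep \ class              {e} (size 1)  {r^1, r^2} (size 2)  {s, sr, ..., sr^2} (size 3)
  chi_1 (triv)               1             1                    1                          
  chi_2 (sign: r->1, s->-1)  1             1                    -1                         
  chi_3 (2d, j=1)            2             -1                   0                          

Spot check: chi_3 (2d, j=1) on {e} = 2.

D_3 has order 2*3 = 6 with 3 conjugacy classes, hence 3 irreducibles. Sum of squared dims 1 + 1 + 4 = 6 = |G|. Linear characters come from the abelianisation; the 2-dimensional irreps have character r^k -> 2*cos(2*pi*j*k/3), reflections -> 0.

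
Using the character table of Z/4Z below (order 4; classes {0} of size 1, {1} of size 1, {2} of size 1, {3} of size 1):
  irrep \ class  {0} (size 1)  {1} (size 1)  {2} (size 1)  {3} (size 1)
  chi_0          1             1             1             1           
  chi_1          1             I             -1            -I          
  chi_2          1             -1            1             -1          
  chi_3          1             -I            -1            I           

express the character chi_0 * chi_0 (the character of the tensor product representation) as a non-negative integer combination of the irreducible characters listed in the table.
chi_0 tensor chi_0 = chi_0 (all other irreducibles have multiplicity 0).

Argument: The character of a tensor product is the pointwise product (chi_0 * chi_0)(C) = chi_0(C) * chi_0(C):
  {0}: (1)*(1), {1}: (1)*(1), {2}: (1)*(1), {3}: (1)*(1)
so (chi_0 * chi_0) takes values
  {0} -> 1, {1} -> 1, {2} -> 1, {3} -> 1.
Now take the inner product of this character with each irreducible chi from the table, <chi_0*chi_0, chi> = (1/4) sum_C |C| (chi_0*chi_0)(C) conj(chi(C)):
  <chi_0*chi_0, chi_0> = (1/4)[1*(1)*conj(1) + 1*(1)*conj(1) + 1*(1)*conj(1) + 1*(1)*conj(1)]
      = (1/4)[(1) + (1) + (1) + (1)] = 4/4 = 1
  <chi_0*chi_0, chi_1> = (1/4)[1*(1)*conj(1) + 1*(1)*conj(I) + 1*(1)*conj(-1) + 1*(1)*conj(-I)]
      = (1/4)[(1) + (-I) + (-1) + (I)] = 0/4 = 0
  <chi_0*chi_0, chi_2> = (1/4)[1*(1)*conj(1) + 1*(1)*conj(-1) + 1*(1)*conj(1) + 1*(1)*conj(-1)]
      = (1/4)[(1) + (-1) + (1) + (-1)] = 0/4 = 0
  <chi_0*chi_0, chi_3> = (1/4)[1*(1)*conj(1) + 1*(1)*conj(-I) + 1*(1)*conj(-1) + 1*(1)*conj(I)]
      = (1/4)[(1) + (I) + (-1) + (-I)] = 0/4 = 0
(Exp terms are combined using exp(i*s)*conj(exp(i*t)) = exp(i*(s-t)), and sums of them are collapsed using the identity that for every m > 1 the m distinct m-th roots of unity sum to 0, e.g. 1 + exp(2*I*pi/3) + exp(-2*I*pi/3) = 0.)
Hence the multiplicities are chi_0: 1. Dimension check: dim(chi_0)*dim(chi_0) = 1*1 = 1 and sum (mult * dim) = 1*1 = 1.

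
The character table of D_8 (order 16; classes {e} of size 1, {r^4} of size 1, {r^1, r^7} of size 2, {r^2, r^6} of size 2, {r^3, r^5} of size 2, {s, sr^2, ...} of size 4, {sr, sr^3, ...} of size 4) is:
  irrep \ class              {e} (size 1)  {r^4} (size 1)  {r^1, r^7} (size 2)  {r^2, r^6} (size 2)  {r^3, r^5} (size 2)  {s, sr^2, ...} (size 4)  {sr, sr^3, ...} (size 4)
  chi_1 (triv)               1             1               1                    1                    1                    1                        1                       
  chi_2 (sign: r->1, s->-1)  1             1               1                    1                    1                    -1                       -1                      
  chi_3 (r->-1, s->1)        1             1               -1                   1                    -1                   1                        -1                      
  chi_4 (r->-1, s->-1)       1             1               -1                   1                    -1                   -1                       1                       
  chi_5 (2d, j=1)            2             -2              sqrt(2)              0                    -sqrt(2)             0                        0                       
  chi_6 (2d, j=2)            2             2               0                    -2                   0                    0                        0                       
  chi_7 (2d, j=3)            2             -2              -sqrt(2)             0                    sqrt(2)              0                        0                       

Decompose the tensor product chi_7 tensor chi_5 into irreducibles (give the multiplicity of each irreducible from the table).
chi_7 tensor chi_5 = chi_3 + chi_4 + chi_6 (all other irreducibles have multiplicity 0).

Derivation: The character of a tensor product is the pointwise product (chi_7 * chi_5)(C) = chi_7(C) * chi_5(C):
  {e}: (2)*(2), {r^4}: (-2)*(-2), {r^1, r^7}: (-sqrt(2))*(sqrt(2)), {r^2, r^6}: (0)*(0), {r^3, r^5}: (sqrt(2))*(-sqrt(2)), {s, sr^2, ...}: (0)*(0), {sr, sr^3, ...}: (0)*(0)
so (chi_7 * chi_5) takes values
  {e} -> 4, {r^4} -> 4, {r^1, r^7} -> -2, {r^2, r^6} -> 0, {r^3, r^5} -> -2, {s, sr^2, ...} -> 0, {sr, sr^3, ...} -> 0.
Now take the inner product of this character with each irreducible chi from the table, <chi_7*chi_5, chi> = (1/16) sum_C |C| (chi_7*chi_5)(C) conj(chi(C)):
  <chi_7*chi_5, chi_1> = (1/16)[1*(4)*conj(1) + 1*(4)*conj(1) + 2*(-2)*conj(1) + 2*(0)*conj(1) + 2*(-2)*conj(1) + 4*(0)*conj(1) + 4*(0)*conj(1)]
      = (1/16)[(4) + (4) + (-4) + (0) + (-4) + (0) + (0)] = 0/16 = 0
  <chi_7*chi_5, chi_2> = (1/16)[1*(4)*conj(1) + 1*(4)*conj(1) + 2*(-2)*conj(1) + 2*(0)*conj(1) + 2*(-2)*conj(1) + 4*(0)*conj(-1) + 4*(0)*conj(-1)]
      = (1/16)[(4) + (4) + (-4) + (0) + (-4) + (0) + (0)] = 0/16 = 0
  <chi_7*chi_5, chi_3> = (1/16)[1*(4)*conj(1) + 1*(4)*conj(1) + 2*(-2)*conj(-1) + 2*(0)*conj(1) + 2*(-2)*conj(-1) + 4*(0)*conj(1) + 4*(0)*conj(-1)]
      = (1/16)[(4) + (4) + (4) + (0) + (4) + (0) + (0)] = 16/16 = 1
  <chi_7*chi_5, chi_4> = (1/16)[1*(4)*conj(1) + 1*(4)*conj(1) + 2*(-2)*conj(-1) + 2*(0)*conj(1) + 2*(-2)*conj(-1) + 4*(0)*conj(-1) + 4*(0)*conj(1)]
      = (1/16)[(4) + (4) + (4) + (0) + (4) + (0) + (0)] = 16/16 = 1
  <chi_7*chi_5, chi_5> = (1/16)[1*(4)*conj(2) + 1*(4)*conj(-2) + 2*(-2)*conj(sqrt(2)) + 2*(0)*conj(0) + 2*(-2)*conj(-sqrt(2)) + 4*(0)*conj(0) + 4*(0)*conj(0)]
      = (1/16)[(8) + (-8) + (-4*sqrt(2)) + (0) + (4*sqrt(2)) + (0) + (0)] = 0/16 = 0
  <chi_7*chi_5, chi_6> = (1/16)[1*(4)*conj(2) + 1*(4)*conj(2) + 2*(-2)*conj(0) + 2*(0)*conj(-2) + 2*(-2)*conj(0) + 4*(0)*conj(0) + 4*(0)*conj(0)]
      = (1/16)[(8) + (8) + (0) + (0) + (0) + (0) + (0)] = 16/16 = 1
  <chi_7*chi_5, chi_7> = (1/16)[1*(4)*conj(2) + 1*(4)*conj(-2) + 2*(-2)*conj(-sqrt(2)) + 2*(0)*conj(0) + 2*(-2)*conj(sqrt(2)) + 4*(0)*conj(0) + 4*(0)*conj(0)]
      = (1/16)[(8) + (-8) + (4*sqrt(2)) + (0) + (-4*sqrt(2)) + (0) + (0)] = 0/16 = 0
Hence the multiplicities are chi_3: 1, chi_4: 1, chi_6: 1. Dimension check: dim(chi_7)*dim(chi_5) = 2*2 = 4 and sum (mult * dim) = 1*1 + 1*1 + 1*2 = 4.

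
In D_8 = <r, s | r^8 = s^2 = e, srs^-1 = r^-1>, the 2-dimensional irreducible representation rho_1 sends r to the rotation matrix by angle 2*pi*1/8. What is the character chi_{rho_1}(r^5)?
chi_{rho_1}(r^5) = 2*cos(2*pi*1*5/8) = -sqrt(2)

rho_1(r^5) is rotation by angle 2*pi*1*5/8, whose trace is 2*cos(2*pi*1*5/8) = -sqrt(2).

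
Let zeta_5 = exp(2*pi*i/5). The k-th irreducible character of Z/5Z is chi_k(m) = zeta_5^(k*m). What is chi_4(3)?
chi_4(3) = zeta_5^12 = exp(4*I*pi/5)

Reasoning: chi_4(3) = zeta_5^(4*3) = zeta_5^12. Since zeta_5^5 = 1, this equals zeta_5^2 = exp(2*pi*i*2/5) = exp(4*I*pi/5).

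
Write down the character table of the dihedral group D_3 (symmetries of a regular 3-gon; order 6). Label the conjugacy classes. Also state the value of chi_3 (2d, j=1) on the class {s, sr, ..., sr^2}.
Conjugacy classes: {e} of size 1, {r^1, r^2} of size 2, {s, sr, ..., sr^2} of size 3.
Character table:
  irrep \ class              {e} (size 1)  {r^1, r^2} (size 2)  {s, sr, ..., sr^2} (size 3)
  chi_1 (triv)               1             1                    1                          
  chi_2 (sign: r->1, s->-1)  1             1                    -1                         
  chi_3 (2d, j=1)            2             -1                   0                          

Spot check: chi_3 (2d, j=1) on {s, sr, ..., sr^2} = 0.

Argument: D_3 has order 2*3 = 6 with 3 conjugacy classes, hence 3 irreducibles. Sum of squared dims 1 + 1 + 4 = 6 = |G|. Linear characters come from the abelianisation; the 2-dimensional irreps have character r^k -> 2*cos(2*pi*j*k/3), reflections -> 0.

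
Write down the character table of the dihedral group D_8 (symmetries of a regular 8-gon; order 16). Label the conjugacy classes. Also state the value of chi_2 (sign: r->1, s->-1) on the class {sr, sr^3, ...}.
Conjugacy classes: {e} of size 1, {r^4} of size 1, {r^1, r^7} of size 2, {r^2, r^6} of size 2, {r^3, r^5} of size 2, {s, sr^2, ...} of size 4, {sr, sr^3, ...} of size 4.
Character table:
  irrep \ class              {e} (size 1)  {r^4} (size 1)  {r^1, r^7} (size 2)  {r^2, r^6} (size 2)  {r^3, r^5} (size 2)  {s, sr^2, ...} (size 4)  {sr, sr^3, ...} (size 4)
  chi_1 (triv)               1             1               1                    1                    1                    1                        1                       
  chi_2 (sign: r->1, s->-1)  1             1               1                    1                    1                    -1                       -1                      
  chi_3 (r->-1, s->1)        1             1               -1                   1                    -1                   1                        -1                      
  chi_4 (r->-1, s->-1)       1             1               -1                   1                    -1                   -1                       1                       
  chi_5 (2d, j=1)            2             -2              sqrt(2)              0                    -sqrt(2)             0                        0                       
  chi_6 (2d, j=2)            2             2               0                    -2                   0                    0                        0                       
  chi_7 (2d, j=3)            2             -2              -sqrt(2)             0                    sqrt(2)              0                        0                       

Spot check: chi_2 (sign: r->1, s->-1) on {sr, sr^3, ...} = -1.

Why: D_8 has order 2*8 = 16 with 7 conjugacy classes, hence 7 irreducibles. Sum of squared dims 1 + 1 + 1 + 1 + 4 + 4 + 4 = 16 = |G|. Linear characters come from the abelianisation; the 2-dimensional irreps have character r^k -> 2*cos(2*pi*j*k/8), reflections -> 0.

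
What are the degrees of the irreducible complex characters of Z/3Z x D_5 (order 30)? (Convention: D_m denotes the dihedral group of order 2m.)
Dimensions: 1, 1, 1, 1, 1, 1, 2, 2, 2, 2, 2, 2

Reasoning: There are 12 irreducibles (= number of conjugacy classes). Their dimensions d_i satisfy sum d_i^2 = |G| = 30: 1 + 1 + 1 + 1 + 1 + 1 + 4 + 4 + 4 + 4 + 4 + 4 = 30. (For the product with Z/3Z: each of the 3 1-dim characters of Z/3Z tensors with each irrep of D_5, giving 3 copies of each D_5-dimension.)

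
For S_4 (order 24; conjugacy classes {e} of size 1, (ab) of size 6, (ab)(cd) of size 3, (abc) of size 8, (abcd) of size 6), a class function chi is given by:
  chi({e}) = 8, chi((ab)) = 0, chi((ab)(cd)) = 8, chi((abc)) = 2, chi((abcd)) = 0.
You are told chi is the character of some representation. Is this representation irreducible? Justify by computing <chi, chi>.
Not irreducible (reducible): <chi, chi> = 12 > 1.

Working: <chi, chi> = (1/|G|) sum_C |C| * |chi(C)|^2 = (1/24)[1*|8|^2 + 6*|0|^2 + 3*|8|^2 + 8*|2|^2 + 6*|0|^2]
  = (1/24)[(64) + (0) + (192) + (32) + (0)] = 288/24 = 12.
A character is irreducible iff <chi, chi> = 1, so this representation is reducible.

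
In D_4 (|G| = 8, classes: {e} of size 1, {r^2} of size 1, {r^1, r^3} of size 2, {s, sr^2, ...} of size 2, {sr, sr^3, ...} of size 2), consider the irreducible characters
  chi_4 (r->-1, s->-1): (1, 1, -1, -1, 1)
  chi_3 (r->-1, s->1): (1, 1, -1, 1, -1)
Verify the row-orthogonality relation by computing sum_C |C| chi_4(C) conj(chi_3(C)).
Sum = 0; so <chi_4, chi_3> = 0 (distinct irreducibles are orthogonal).

Compute term by term over conjugacy classes (|C| * chi_4(C) * conj(chi_3(C))):
  1*(1)*conj(1) + 1*(1)*conj(1) + 2*(-1)*conj(-1) + 2*(-1)*conj(1) + 2*(1)*conj(-1)
  = (1) + (1) + (2) + (-2) + (-2)
  = 0.
Dividing by |G| = 8 gives 0/8 = 0, matching the row-orthogonality relation <chi_4, chi_3> = [chi_4 = chi_3].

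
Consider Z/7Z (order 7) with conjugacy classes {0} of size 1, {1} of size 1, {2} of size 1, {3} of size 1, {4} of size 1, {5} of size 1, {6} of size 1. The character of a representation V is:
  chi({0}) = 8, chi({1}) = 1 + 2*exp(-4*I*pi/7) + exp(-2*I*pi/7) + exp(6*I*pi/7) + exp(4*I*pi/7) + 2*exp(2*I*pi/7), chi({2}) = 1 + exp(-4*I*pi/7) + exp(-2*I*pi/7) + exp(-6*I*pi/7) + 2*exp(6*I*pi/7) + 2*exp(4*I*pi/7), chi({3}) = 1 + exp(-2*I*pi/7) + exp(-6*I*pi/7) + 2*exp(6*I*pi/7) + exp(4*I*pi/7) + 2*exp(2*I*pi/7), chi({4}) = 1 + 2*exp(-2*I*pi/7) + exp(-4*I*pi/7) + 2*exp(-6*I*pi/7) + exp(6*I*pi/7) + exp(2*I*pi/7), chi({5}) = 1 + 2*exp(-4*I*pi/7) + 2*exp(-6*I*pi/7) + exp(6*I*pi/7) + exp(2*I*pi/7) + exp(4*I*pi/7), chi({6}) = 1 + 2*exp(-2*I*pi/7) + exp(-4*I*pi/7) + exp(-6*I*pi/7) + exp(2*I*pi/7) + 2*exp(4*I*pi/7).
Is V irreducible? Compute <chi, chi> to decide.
Not irreducible (reducible): <chi, chi> = 12 > 1.

Derivation: <chi, chi> = (1/|G|) sum_C |C| * |chi(C)|^2 = (1/7)[1*|8|^2 + 1*|1 + 2*exp(-4*I*pi/7) + exp(-2*I*pi/7) + exp(6*I*pi/7) + exp(4*I*pi/7) + 2*exp(2*I*pi/7)|^2 + 1*|1 + exp(-4*I*pi/7) + exp(-2*I*pi/7) + exp(-6*I*pi/7) + 2*exp(6*I*pi/7) + 2*exp(4*I*pi/7)|^2 + 1*|1 + exp(-2*I*pi/7) + exp(-6*I*pi/7) + 2*exp(6*I*pi/7) + exp(4*I*pi/7) + 2*exp(2*I*pi/7)|^2 + 1*|1 + 2*exp(-2*I*pi/7) + exp(-4*I*pi/7) + 2*exp(-6*I*pi/7) + exp(6*I*pi/7) + exp(2*I*pi/7)|^2 + 1*|1 + 2*exp(-4*I*pi/7) + 2*exp(-6*I*pi/7) + exp(6*I*pi/7) + exp(2*I*pi/7) + exp(4*I*pi/7)|^2 + 1*|1 + 2*exp(-2*I*pi/7) + exp(-4*I*pi/7) + exp(-6*I*pi/7) + exp(2*I*pi/7) + 2*exp(4*I*pi/7)|^2]
  = (1/7)[(64) + (12 + 9*exp(-4*I*pi/7) + 8*exp(-2*I*pi/7) + 9*exp(-6*I*pi/7) + 9*exp(6*I*pi/7) + 8*exp(2*I*pi/7) + 9*exp(4*I*pi/7)) + (12 + 8*exp(-4*I*pi/7) + 9*exp(-2*I*pi/7) + 9*exp(-6*I*pi/7) + 9*exp(6*I*pi/7) + 9*exp(2*I*pi/7) + 8*exp(4*I*pi/7)) + (12 + 9*exp(-4*I*pi/7) + 9*exp(-2*I*pi/7) + 8*exp(-6*I*pi/7) + 8*exp(6*I*pi/7) + 9*exp(2*I*pi/7) + 9*exp(4*I*pi/7)) + (12 + 9*exp(-4*I*pi/7) + 9*exp(-2*I*pi/7) + 8*exp(-6*I*pi/7) + 8*exp(6*I*pi/7) + 9*exp(2*I*pi/7) + 9*exp(4*I*pi/7)) + (12 + 8*exp(-4*I*pi/7) + 9*exp(-2*I*pi/7) + 9*exp(-6*I*pi/7) + 9*exp(6*I*pi/7) + 9*exp(2*I*pi/7) + 8*exp(4*I*pi/7)) + (12 + 9*exp(-4*I*pi/7) + 8*exp(-2*I*pi/7) + 9*exp(-6*I*pi/7) + 9*exp(6*I*pi/7) + 8*exp(2*I*pi/7) + 9*exp(4*I*pi/7))] = 84/7 = 12.
(Exp terms are combined using exp(i*s)*conj(exp(i*t)) = exp(i*(s-t)), and sums of them are collapsed using the identity that for every m > 1 the m distinct m-th roots of unity sum to 0, e.g. 1 + exp(2*I*pi/3) + exp(-2*I*pi/3) = 0.)
A character is irreducible iff <chi, chi> = 1, so this representation is reducible.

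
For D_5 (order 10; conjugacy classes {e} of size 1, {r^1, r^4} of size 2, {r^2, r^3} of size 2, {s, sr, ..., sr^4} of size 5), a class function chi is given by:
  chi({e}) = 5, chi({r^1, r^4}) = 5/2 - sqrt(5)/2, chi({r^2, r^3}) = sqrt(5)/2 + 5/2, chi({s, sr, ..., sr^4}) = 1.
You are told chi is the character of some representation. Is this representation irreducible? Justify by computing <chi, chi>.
Not irreducible (reducible): <chi, chi> = 6 > 1.

Argument: <chi, chi> = (1/|G|) sum_C |C| * |chi(C)|^2 = (1/10)[1*|5|^2 + 2*|5/2 - sqrt(5)/2|^2 + 2*|sqrt(5)/2 + 5/2|^2 + 5*|1|^2]
  = (1/10)[(25) + (15 - 5*sqrt(5)) + (5*sqrt(5) + 15) + (5)] = 60/10 = 6.
A character is irreducible iff <chi, chi> = 1, so this representation is reducible.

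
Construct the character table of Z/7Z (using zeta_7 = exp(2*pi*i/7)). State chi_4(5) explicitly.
Character table of Z/7Z (irreps indexed chi_0,...,chi_6 with chi_k(m) = zeta_7^(k*m), zeta_7 = exp(2*pi*i/7)):
  irrep \ class  {0} (size 1)  {1} (size 1)    {2} (size 1)    {3} (size 1)    {4} (size 1)    {5} (size 1)    {6} (size 1)  
  chi_0          1             1               1               1               1               1               1             
  chi_1          1             exp(2*I*pi/7)   exp(4*I*pi/7)   exp(6*I*pi/7)   exp(-6*I*pi/7)  exp(-4*I*pi/7)  exp(-2*I*pi/7)
  chi_2          1             exp(4*I*pi/7)   exp(-6*I*pi/7)  exp(-2*I*pi/7)  exp(2*I*pi/7)   exp(6*I*pi/7)   exp(-4*I*pi/7)
  chi_3          1             exp(6*I*pi/7)   exp(-2*I*pi/7)  exp(4*I*pi/7)   exp(-4*I*pi/7)  exp(2*I*pi/7)   exp(-6*I*pi/7)
  chi_4          1             exp(-6*I*pi/7)  exp(2*I*pi/7)   exp(-4*I*pi/7)  exp(4*I*pi/7)   exp(-2*I*pi/7)  exp(6*I*pi/7) 
  chi_5          1             exp(-4*I*pi/7)  exp(6*I*pi/7)   exp(2*I*pi/7)   exp(-2*I*pi/7)  exp(-6*I*pi/7)  exp(4*I*pi/7) 
  chi_6          1             exp(-2*I*pi/7)  exp(-4*I*pi/7)  exp(-6*I*pi/7)  exp(6*I*pi/7)   exp(4*I*pi/7)   exp(2*I*pi/7) 

Spot check: chi_4(5) = zeta_7^(4*5) = zeta_7^20 = exp(-2*I*pi/7).

Explanation: Z/7Z is abelian, so all 7 irreducible complex representations are 1-dimensional. They are given by chi_k(m) = zeta_7^(k*m) for k = 0,...,6. Row orthogonality: sum_m chi_k(m) conj(chi_l(m)) = 7 * [k = l].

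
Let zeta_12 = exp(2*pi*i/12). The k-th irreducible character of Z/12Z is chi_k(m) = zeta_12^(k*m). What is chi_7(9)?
chi_7(9) = zeta_12^63 = I

Solution. chi_7(9) = zeta_12^(7*9) = zeta_12^63. Since zeta_12^12 = 1, this equals zeta_12^3 = exp(2*pi*i*3/12) = I.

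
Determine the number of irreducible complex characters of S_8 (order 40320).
22

Why: The number of irreducible complex representations of a finite group equals its number of conjugacy classes. Conjugacy classes in S_8 correspond to cycle types, i.e. partitions of 8; there are p(8) = 22 of them, so S_8 (order 40320) has exactly 22 irreducible complex representations.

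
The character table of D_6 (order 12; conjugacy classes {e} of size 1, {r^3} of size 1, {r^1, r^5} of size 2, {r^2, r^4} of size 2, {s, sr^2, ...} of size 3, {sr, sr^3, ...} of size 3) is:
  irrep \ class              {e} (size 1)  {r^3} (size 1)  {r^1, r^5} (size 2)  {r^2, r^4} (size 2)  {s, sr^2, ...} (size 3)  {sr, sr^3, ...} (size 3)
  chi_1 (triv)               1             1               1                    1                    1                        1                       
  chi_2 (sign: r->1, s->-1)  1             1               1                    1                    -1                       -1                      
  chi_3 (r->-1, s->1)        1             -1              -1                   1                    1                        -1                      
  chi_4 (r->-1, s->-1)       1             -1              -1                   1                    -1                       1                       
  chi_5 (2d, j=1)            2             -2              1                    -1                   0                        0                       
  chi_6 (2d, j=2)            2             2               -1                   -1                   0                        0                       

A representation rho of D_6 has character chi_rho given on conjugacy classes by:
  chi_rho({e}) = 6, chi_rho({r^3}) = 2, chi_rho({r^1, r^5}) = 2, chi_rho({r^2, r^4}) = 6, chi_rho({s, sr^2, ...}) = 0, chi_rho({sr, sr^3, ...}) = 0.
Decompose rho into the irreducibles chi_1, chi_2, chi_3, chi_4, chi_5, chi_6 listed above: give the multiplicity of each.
Multiplicities: chi_1: 2, chi_2: 2, chi_3: 1, chi_4: 1, chi_5: 0, chi_6: 0.

Argument: Use <chi_rho, chi> = (1/|G|) sum_C |C| * chi_rho(C) * conj(chi(C)) with |G| = 12 for each irreducible chi in the table:
  <chi_rho, chi_1> = (1/12)[1*(6)*conj(1) + 1*(2)*conj(1) + 2*(2)*conj(1) + 2*(6)*conj(1) + 3*(0)*conj(1) + 3*(0)*conj(1)]
      = (1/12)[(6) + (2) + (4) + (12) + (0) + (0)] = 24/12 = 2
  <chi_rho, chi_2> = (1/12)[1*(6)*conj(1) + 1*(2)*conj(1) + 2*(2)*conj(1) + 2*(6)*conj(1) + 3*(0)*conj(-1) + 3*(0)*conj(-1)]
      = (1/12)[(6) + (2) + (4) + (12) + (0) + (0)] = 24/12 = 2
  <chi_rho, chi_3> = (1/12)[1*(6)*conj(1) + 1*(2)*conj(-1) + 2*(2)*conj(-1) + 2*(6)*conj(1) + 3*(0)*conj(1) + 3*(0)*conj(-1)]
      = (1/12)[(6) + (-2) + (-4) + (12) + (0) + (0)] = 12/12 = 1
  <chi_rho, chi_4> = (1/12)[1*(6)*conj(1) + 1*(2)*conj(-1) + 2*(2)*conj(-1) + 2*(6)*conj(1) + 3*(0)*conj(-1) + 3*(0)*conj(1)]
      = (1/12)[(6) + (-2) + (-4) + (12) + (0) + (0)] = 12/12 = 1
  <chi_rho, chi_5> = (1/12)[1*(6)*conj(2) + 1*(2)*conj(-2) + 2*(2)*conj(1) + 2*(6)*conj(-1) + 3*(0)*conj(0) + 3*(0)*conj(0)]
      = (1/12)[(12) + (-4) + (4) + (-12) + (0) + (0)] = 0/12 = 0
  <chi_rho, chi_6> = (1/12)[1*(6)*conj(2) + 1*(2)*conj(2) + 2*(2)*conj(-1) + 2*(6)*conj(-1) + 3*(0)*conj(0) + 3*(0)*conj(0)]
      = (1/12)[(12) + (4) + (-4) + (-12) + (0) + (0)] = 0/12 = 0
Dimension check: dim(rho) = sum (mult * dim) = 2*1 + 2*1 + 1*1 + 1*1 + 0*2 + 0*2 = 6 = chi_rho(e) = 6.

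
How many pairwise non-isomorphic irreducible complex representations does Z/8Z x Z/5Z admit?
40

Derivation: The number of irreducible complex representations of a finite group equals its number of conjugacy classes. Z/8Z x Z/5Z is abelian of order 40, so every element is its own conjugacy class: 40 classes, so Z/8Z x Z/5Z (order 40) has exactly 40 irreducible complex representations.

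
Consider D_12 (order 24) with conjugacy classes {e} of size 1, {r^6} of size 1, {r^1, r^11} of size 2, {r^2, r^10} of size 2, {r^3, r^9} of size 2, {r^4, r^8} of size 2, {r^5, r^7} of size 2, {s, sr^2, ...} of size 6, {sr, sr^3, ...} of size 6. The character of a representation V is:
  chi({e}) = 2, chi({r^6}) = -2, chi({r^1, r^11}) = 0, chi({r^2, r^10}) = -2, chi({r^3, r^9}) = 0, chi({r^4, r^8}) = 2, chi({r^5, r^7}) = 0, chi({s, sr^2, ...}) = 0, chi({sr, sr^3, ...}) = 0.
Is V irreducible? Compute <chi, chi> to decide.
Irreducible: <chi, chi> = 1.

Solution. <chi, chi> = (1/|G|) sum_C |C| * |chi(C)|^2 = (1/24)[1*|2|^2 + 1*|-2|^2 + 2*|0|^2 + 2*|-2|^2 + 2*|0|^2 + 2*|2|^2 + 2*|0|^2 + 6*|0|^2 + 6*|0|^2]
  = (1/24)[(4) + (4) + (0) + (8) + (0) + (8) + (0) + (0) + (0)] = 24/24 = 1.
A character is irreducible iff <chi, chi> = 1, so this representation is irreducible.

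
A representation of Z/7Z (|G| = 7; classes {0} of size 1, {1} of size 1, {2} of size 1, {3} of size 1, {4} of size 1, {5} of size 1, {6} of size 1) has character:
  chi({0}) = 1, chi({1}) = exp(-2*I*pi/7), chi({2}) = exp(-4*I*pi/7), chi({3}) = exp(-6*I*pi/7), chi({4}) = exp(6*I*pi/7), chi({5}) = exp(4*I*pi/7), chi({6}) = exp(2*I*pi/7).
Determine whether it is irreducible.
Irreducible: <chi, chi> = 1.

Details: <chi, chi> = (1/|G|) sum_C |C| * |chi(C)|^2 = (1/7)[1*|1|^2 + 1*|exp(-2*I*pi/7)|^2 + 1*|exp(-4*I*pi/7)|^2 + 1*|exp(-6*I*pi/7)|^2 + 1*|exp(6*I*pi/7)|^2 + 1*|exp(4*I*pi/7)|^2 + 1*|exp(2*I*pi/7)|^2]
  = (1/7)[(1) + (1) + (1) + (1) + (1) + (1) + (1)] = 7/7 = 1.
(Exp terms are combined using exp(i*s)*conj(exp(i*t)) = exp(i*(s-t)), and sums of them are collapsed using the identity that for every m > 1 the m distinct m-th roots of unity sum to 0, e.g. 1 + exp(2*I*pi/3) + exp(-2*I*pi/3) = 0.)
A character is irreducible iff <chi, chi> = 1, so this representation is irreducible.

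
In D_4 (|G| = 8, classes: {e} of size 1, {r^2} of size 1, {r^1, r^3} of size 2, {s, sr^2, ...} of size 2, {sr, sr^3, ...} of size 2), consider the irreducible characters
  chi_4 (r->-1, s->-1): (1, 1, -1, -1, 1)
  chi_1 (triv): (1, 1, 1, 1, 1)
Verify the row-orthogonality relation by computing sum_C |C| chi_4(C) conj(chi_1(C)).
Sum = 0; so <chi_4, chi_1> = 0 (distinct irreducibles are orthogonal).

Explanation: Compute term by term over conjugacy classes (|C| * chi_4(C) * conj(chi_1(C))):
  1*(1)*conj(1) + 1*(1)*conj(1) + 2*(-1)*conj(1) + 2*(-1)*conj(1) + 2*(1)*conj(1)
  = (1) + (1) + (-2) + (-2) + (2)
  = 0.
Dividing by |G| = 8 gives 0/8 = 0, matching the row-orthogonality relation <chi_4, chi_1> = [chi_4 = chi_1].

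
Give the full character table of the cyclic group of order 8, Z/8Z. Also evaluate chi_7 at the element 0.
Character table of Z/8Z (irreps indexed chi_0,...,chi_7 with chi_k(m) = zeta_8^(k*m), zeta_8 = exp(2*pi*i/8)):
  irrep \ class  {0} (size 1)  {1} (size 1)    {2} (size 1)  {3} (size 1)    {4} (size 1)  {5} (size 1)    {6} (size 1)  {7} (size 1)  
  chi_0          1             1               1             1               1             1               1             1             
  chi_1          1             exp(I*pi/4)     I             exp(3*I*pi/4)   -1            exp(-3*I*pi/4)  -I            exp(-I*pi/4)  
  chi_2          1             I               -1            -I              1             I               -1            -I            
  chi_3          1             exp(3*I*pi/4)   -I            exp(I*pi/4)     -1            exp(-I*pi/4)    I             exp(-3*I*pi/4)
  chi_4          1             -1              1             -1              1             -1              1             -1            
  chi_5          1             exp(-3*I*pi/4)  I             exp(-I*pi/4)    -1            exp(I*pi/4)     -I            exp(3*I*pi/4) 
  chi_6          1             -I              -1            I               1             -I              -1            I             
  chi_7          1             exp(-I*pi/4)    -I            exp(-3*I*pi/4)  -1            exp(3*I*pi/4)   I             exp(I*pi/4)   

Spot check: chi_7(0) = zeta_8^(7*0) = zeta_8^0 = 1.

Z/8Z is abelian, so all 8 irreducible complex representations are 1-dimensional. They are given by chi_k(m) = zeta_8^(k*m) for k = 0,...,7. Row orthogonality: sum_m chi_k(m) conj(chi_l(m)) = 8 * [k = l].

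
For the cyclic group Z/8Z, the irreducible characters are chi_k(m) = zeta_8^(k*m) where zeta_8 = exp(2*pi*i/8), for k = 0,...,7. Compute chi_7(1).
chi_7(1) = zeta_8^7 = exp(-I*pi/4)

Derivation: chi_7(1) = zeta_8^(7*1) = zeta_8^7. Since zeta_8^8 = 1, this equals zeta_8^7 = exp(2*pi*i*7/8) = exp(-I*pi/4).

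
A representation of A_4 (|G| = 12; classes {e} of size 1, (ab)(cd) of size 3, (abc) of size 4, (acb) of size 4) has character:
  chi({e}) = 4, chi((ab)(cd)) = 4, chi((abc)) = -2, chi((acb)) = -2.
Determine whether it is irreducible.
Not irreducible (reducible): <chi, chi> = 8 > 1.

Details: <chi, chi> = (1/|G|) sum_C |C| * |chi(C)|^2 = (1/12)[1*|4|^2 + 3*|4|^2 + 4*|-2|^2 + 4*|-2|^2]
  = (1/12)[(16) + (48) + (16) + (16)] = 96/12 = 8.
(Exp terms are combined using exp(i*s)*conj(exp(i*t)) = exp(i*(s-t)), and sums of them are collapsed using the identity that for every m > 1 the m distinct m-th roots of unity sum to 0, e.g. 1 + exp(2*I*pi/3) + exp(-2*I*pi/3) = 0.)
A character is irreducible iff <chi, chi> = 1, so this representation is reducible.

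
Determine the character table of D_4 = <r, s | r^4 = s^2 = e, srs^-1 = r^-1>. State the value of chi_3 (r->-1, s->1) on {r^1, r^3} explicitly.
Conjugacy classes: {e} of size 1, {r^2} of size 1, {r^1, r^3} of size 2, {s, sr^2, ...} of size 2, {sr, sr^3, ...} of size 2.
Character table:
  irrep \ class              {e} (size 1)  {r^2} (size 1)  {r^1, r^3} (size 2)  {s, sr^2, ...} (size 2)  {sr, sr^3, ...} (size 2)
  chi_1 (triv)               1             1               1                    1                        1                       
  chi_2 (sign: r->1, s->-1)  1             1               1                    -1                       -1                      
  chi_3 (r->-1, s->1)        1             1               -1                   1                        -1                      
  chi_4 (r->-1, s->-1)       1             1               -1                   -1                       1                       
  chi_5 (2d, j=1)            2             -2              0                    0                        0                       

Spot check: chi_3 (r->-1, s->1) on {r^1, r^3} = -1.

Justification: D_4 has order 2*4 = 8 with 5 conjugacy classes, hence 5 irreducibles. Sum of squared dims 1 + 1 + 1 + 1 + 4 = 8 = |G|. Linear characters come from the abelianisation; the 2-dimensional irreps have character r^k -> 2*cos(2*pi*j*k/4), reflections -> 0.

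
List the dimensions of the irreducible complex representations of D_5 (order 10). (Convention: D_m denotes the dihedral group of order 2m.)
Dimensions: 1, 1, 2, 2

Details: There are 4 irreducibles (= number of conjugacy classes). Their dimensions d_i satisfy sum d_i^2 = |G| = 10: 1 + 1 + 4 + 4 = 10.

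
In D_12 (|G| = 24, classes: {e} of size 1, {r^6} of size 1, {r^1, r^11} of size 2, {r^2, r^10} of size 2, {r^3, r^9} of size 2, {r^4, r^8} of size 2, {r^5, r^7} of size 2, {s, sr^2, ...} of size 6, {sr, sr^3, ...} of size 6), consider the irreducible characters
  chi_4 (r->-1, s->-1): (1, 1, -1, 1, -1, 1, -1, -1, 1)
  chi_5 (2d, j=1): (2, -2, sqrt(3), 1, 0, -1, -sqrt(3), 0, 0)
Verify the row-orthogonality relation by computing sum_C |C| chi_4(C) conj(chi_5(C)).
Sum = 0; so <chi_4, chi_5> = 0 (distinct irreducibles are orthogonal).

Compute term by term over conjugacy classes (|C| * chi_4(C) * conj(chi_5(C))):
  1*(1)*conj(2) + 1*(1)*conj(-2) + 2*(-1)*conj(sqrt(3)) + 2*(1)*conj(1) + 2*(-1)*conj(0) + 2*(1)*conj(-1) + 2*(-1)*conj(-sqrt(3)) + 6*(-1)*conj(0) + 6*(1)*conj(0)
  = (2) + (-2) + (-2*sqrt(3)) + (2) + (0) + (-2) + (2*sqrt(3)) + (0) + (0)
  = 0.
Dividing by |G| = 24 gives 0/24 = 0, matching the row-orthogonality relation <chi_4, chi_5> = [chi_4 = chi_5].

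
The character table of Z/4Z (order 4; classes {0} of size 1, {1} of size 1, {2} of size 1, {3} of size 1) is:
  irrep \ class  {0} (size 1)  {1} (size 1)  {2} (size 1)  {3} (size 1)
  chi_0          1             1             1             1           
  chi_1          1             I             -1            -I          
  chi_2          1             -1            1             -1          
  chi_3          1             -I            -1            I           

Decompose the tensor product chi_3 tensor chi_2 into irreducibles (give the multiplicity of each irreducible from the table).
chi_3 tensor chi_2 = chi_1 (all other irreducibles have multiplicity 0).

Working: The character of a tensor product is the pointwise product (chi_3 * chi_2)(C) = chi_3(C) * chi_2(C):
  {0}: (1)*(1), {1}: (-I)*(-1), {2}: (-1)*(1), {3}: (I)*(-1)
so (chi_3 * chi_2) takes values
  {0} -> 1, {1} -> I, {2} -> -1, {3} -> -I.
Now take the inner product of this character with each irreducible chi from the table, <chi_3*chi_2, chi> = (1/4) sum_C |C| (chi_3*chi_2)(C) conj(chi(C)):
  <chi_3*chi_2, chi_0> = (1/4)[1*(1)*conj(1) + 1*(I)*conj(1) + 1*(-1)*conj(1) + 1*(-I)*conj(1)]
      = (1/4)[(1) + (I) + (-1) + (-I)] = 0/4 = 0
  <chi_3*chi_2, chi_1> = (1/4)[1*(1)*conj(1) + 1*(I)*conj(I) + 1*(-1)*conj(-1) + 1*(-I)*conj(-I)]
      = (1/4)[(1) + (1) + (1) + (1)] = 4/4 = 1
  <chi_3*chi_2, chi_2> = (1/4)[1*(1)*conj(1) + 1*(I)*conj(-1) + 1*(-1)*conj(1) + 1*(-I)*conj(-1)]
      = (1/4)[(1) + (-I) + (-1) + (I)] = 0/4 = 0
  <chi_3*chi_2, chi_3> = (1/4)[1*(1)*conj(1) + 1*(I)*conj(-I) + 1*(-1)*conj(-1) + 1*(-I)*conj(I)]
      = (1/4)[(1) + (-1) + (1) + (-1)] = 0/4 = 0
(Exp terms are combined using exp(i*s)*conj(exp(i*t)) = exp(i*(s-t)), and sums of them are collapsed using the identity that for every m > 1 the m distinct m-th roots of unity sum to 0, e.g. 1 + exp(2*I*pi/3) + exp(-2*I*pi/3) = 0.)
Hence the multiplicities are chi_1: 1. Dimension check: dim(chi_3)*dim(chi_2) = 1*1 = 1 and sum (mult * dim) = 1*1 = 1.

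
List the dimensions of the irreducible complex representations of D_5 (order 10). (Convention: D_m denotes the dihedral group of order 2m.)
Dimensions: 1, 1, 2, 2

Details: There are 4 irreducibles (= number of conjugacy classes). Their dimensions d_i satisfy sum d_i^2 = |G| = 10: 1 + 1 + 4 + 4 = 10.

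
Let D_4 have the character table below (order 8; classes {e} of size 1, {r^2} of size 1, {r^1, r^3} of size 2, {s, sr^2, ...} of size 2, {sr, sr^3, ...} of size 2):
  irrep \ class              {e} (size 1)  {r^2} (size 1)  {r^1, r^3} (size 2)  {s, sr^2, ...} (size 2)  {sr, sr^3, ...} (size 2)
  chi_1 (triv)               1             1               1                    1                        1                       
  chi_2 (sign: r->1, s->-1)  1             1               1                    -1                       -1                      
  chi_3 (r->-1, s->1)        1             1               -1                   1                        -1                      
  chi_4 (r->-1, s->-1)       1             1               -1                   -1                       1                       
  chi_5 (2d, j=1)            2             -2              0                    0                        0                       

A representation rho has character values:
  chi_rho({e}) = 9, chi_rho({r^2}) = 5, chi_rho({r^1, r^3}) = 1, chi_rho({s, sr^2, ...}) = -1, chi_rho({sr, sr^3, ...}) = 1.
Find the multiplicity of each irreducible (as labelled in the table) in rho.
Multiplicities: chi_1: 2, chi_2: 2, chi_3: 1, chi_4: 2, chi_5: 1.

Derivation: Use <chi_rho, chi> = (1/|G|) sum_C |C| * chi_rho(C) * conj(chi(C)) with |G| = 8 for each irreducible chi in the table:
  <chi_rho, chi_1> = (1/8)[1*(9)*conj(1) + 1*(5)*conj(1) + 2*(1)*conj(1) + 2*(-1)*conj(1) + 2*(1)*conj(1)]
      = (1/8)[(9) + (5) + (2) + (-2) + (2)] = 16/8 = 2
  <chi_rho, chi_2> = (1/8)[1*(9)*conj(1) + 1*(5)*conj(1) + 2*(1)*conj(1) + 2*(-1)*conj(-1) + 2*(1)*conj(-1)]
      = (1/8)[(9) + (5) + (2) + (2) + (-2)] = 16/8 = 2
  <chi_rho, chi_3> = (1/8)[1*(9)*conj(1) + 1*(5)*conj(1) + 2*(1)*conj(-1) + 2*(-1)*conj(1) + 2*(1)*conj(-1)]
      = (1/8)[(9) + (5) + (-2) + (-2) + (-2)] = 8/8 = 1
  <chi_rho, chi_4> = (1/8)[1*(9)*conj(1) + 1*(5)*conj(1) + 2*(1)*conj(-1) + 2*(-1)*conj(-1) + 2*(1)*conj(1)]
      = (1/8)[(9) + (5) + (-2) + (2) + (2)] = 16/8 = 2
  <chi_rho, chi_5> = (1/8)[1*(9)*conj(2) + 1*(5)*conj(-2) + 2*(1)*conj(0) + 2*(-1)*conj(0) + 2*(1)*conj(0)]
      = (1/8)[(18) + (-10) + (0) + (0) + (0)] = 8/8 = 1
Dimension check: dim(rho) = sum (mult * dim) = 2*1 + 2*1 + 1*1 + 2*1 + 1*2 = 9 = chi_rho(e) = 9.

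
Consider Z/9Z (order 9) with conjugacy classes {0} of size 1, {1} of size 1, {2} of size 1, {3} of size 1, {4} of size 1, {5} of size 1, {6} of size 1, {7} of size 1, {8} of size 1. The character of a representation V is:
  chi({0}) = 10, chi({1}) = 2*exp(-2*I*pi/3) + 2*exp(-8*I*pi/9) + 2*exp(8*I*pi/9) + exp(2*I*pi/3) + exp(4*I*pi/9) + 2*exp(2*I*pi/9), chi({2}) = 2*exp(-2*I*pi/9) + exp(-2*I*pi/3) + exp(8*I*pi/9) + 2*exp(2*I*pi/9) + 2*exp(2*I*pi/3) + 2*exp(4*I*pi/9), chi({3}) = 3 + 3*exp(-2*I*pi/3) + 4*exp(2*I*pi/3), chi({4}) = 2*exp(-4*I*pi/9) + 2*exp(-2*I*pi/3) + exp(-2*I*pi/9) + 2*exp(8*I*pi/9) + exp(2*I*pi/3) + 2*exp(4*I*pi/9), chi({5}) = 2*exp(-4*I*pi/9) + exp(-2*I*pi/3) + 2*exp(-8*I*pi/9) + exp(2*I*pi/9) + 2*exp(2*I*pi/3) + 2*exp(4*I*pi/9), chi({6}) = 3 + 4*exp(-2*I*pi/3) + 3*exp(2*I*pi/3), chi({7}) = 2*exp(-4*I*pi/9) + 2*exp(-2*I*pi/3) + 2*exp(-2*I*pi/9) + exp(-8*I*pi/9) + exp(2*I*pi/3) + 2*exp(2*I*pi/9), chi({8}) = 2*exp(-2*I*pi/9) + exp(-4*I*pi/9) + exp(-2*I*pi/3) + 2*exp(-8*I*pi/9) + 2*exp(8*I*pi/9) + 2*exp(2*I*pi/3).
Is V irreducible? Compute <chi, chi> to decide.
Not irreducible (reducible): <chi, chi> = 18 > 1.

Justification: <chi, chi> = (1/|G|) sum_C |C| * |chi(C)|^2 = (1/9)[1*|10|^2 + 1*|2*exp(-2*I*pi/3) + 2*exp(-8*I*pi/9) + 2*exp(8*I*pi/9) + exp(2*I*pi/3) + exp(4*I*pi/9) + 2*exp(2*I*pi/9)|^2 + 1*|2*exp(-2*I*pi/9) + exp(-2*I*pi/3) + exp(8*I*pi/9) + 2*exp(2*I*pi/9) + 2*exp(2*I*pi/3) + 2*exp(4*I*pi/9)|^2 + 1*|3 + 3*exp(-2*I*pi/3) + 4*exp(2*I*pi/3)|^2 + 1*|2*exp(-4*I*pi/9) + 2*exp(-2*I*pi/3) + exp(-2*I*pi/9) + 2*exp(8*I*pi/9) + exp(2*I*pi/3) + 2*exp(4*I*pi/9)|^2 + 1*|2*exp(-4*I*pi/9) + exp(-2*I*pi/3) + 2*exp(-8*I*pi/9) + exp(2*I*pi/9) + 2*exp(2*I*pi/3) + 2*exp(4*I*pi/9)|^2 + 1*|3 + 4*exp(-2*I*pi/3) + 3*exp(2*I*pi/3)|^2 + 1*|2*exp(-4*I*pi/9) + 2*exp(-2*I*pi/3) + 2*exp(-2*I*pi/9) + exp(-8*I*pi/9) + exp(2*I*pi/3) + 2*exp(2*I*pi/9)|^2 + 1*|2*exp(-2*I*pi/9) + exp(-4*I*pi/9) + exp(-2*I*pi/3) + 2*exp(-8*I*pi/9) + 2*exp(8*I*pi/9) + 2*exp(2*I*pi/3)|^2]
  = (1/9)[(100) + (18 + 10*exp(-4*I*pi/9) + 13*exp(-2*I*pi/9) + 8*exp(-2*I*pi/3) + 10*exp(-8*I*pi/9) + 10*exp(8*I*pi/9) + 8*exp(2*I*pi/3) + 13*exp(2*I*pi/9) + 10*exp(4*I*pi/9)) + (18 + 13*exp(-4*I*pi/9) + 8*exp(-2*I*pi/3) + 10*exp(-2*I*pi/9) + 10*exp(-8*I*pi/9) + 10*exp(8*I*pi/9) + 10*exp(2*I*pi/9) + 8*exp(2*I*pi/3) + 13*exp(4*I*pi/9)) + (1) + (18 + 10*exp(-4*I*pi/9) + 8*exp(-2*I*pi/3) + 10*exp(-2*I*pi/9) + 13*exp(-8*I*pi/9) + 13*exp(8*I*pi/9) + 10*exp(2*I*pi/9) + 8*exp(2*I*pi/3) + 10*exp(4*I*pi/9)) + (18 + 10*exp(-4*I*pi/9) + 8*exp(-2*I*pi/3) + 10*exp(-2*I*pi/9) + 13*exp(-8*I*pi/9) + 13*exp(8*I*pi/9) + 10*exp(2*I*pi/9) + 8*exp(2*I*pi/3) + 10*exp(4*I*pi/9)) + (1) + (18 + 13*exp(-4*I*pi/9) + 8*exp(-2*I*pi/3) + 10*exp(-2*I*pi/9) + 10*exp(-8*I*pi/9) + 10*exp(8*I*pi/9) + 10*exp(2*I*pi/9) + 8*exp(2*I*pi/3) + 13*exp(4*I*pi/9)) + (18 + 10*exp(-4*I*pi/9) + 13*exp(-2*I*pi/9) + 8*exp(-2*I*pi/3) + 10*exp(-8*I*pi/9) + 10*exp(8*I*pi/9) + 8*exp(2*I*pi/3) + 13*exp(2*I*pi/9) + 10*exp(4*I*pi/9))] = 162/9 = 18.
(Exp terms are combined using exp(i*s)*conj(exp(i*t)) = exp(i*(s-t)), and sums of them are collapsed using the identity that for every m > 1 the m distinct m-th roots of unity sum to 0, e.g. 1 + exp(2*I*pi/3) + exp(-2*I*pi/3) = 0.)
A character is irreducible iff <chi, chi> = 1, so this representation is reducible.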